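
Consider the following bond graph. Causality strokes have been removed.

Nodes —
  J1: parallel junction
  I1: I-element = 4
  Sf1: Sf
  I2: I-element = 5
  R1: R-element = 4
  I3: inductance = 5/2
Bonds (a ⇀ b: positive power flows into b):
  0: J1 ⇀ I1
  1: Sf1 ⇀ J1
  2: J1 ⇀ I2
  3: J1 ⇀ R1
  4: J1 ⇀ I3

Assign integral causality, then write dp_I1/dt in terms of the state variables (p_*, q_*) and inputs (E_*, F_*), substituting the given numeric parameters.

dp_I1/dt = 4*F_Sf1 - p_I1 - 4*p_I2/5 - 8*p_I3/5

#1 stroke→Sf1  (Sf1 fixes flow; stroke at Sf1)
#0 stroke→I1  (prefer integral on I1)
#2 stroke→I2  (I2 integral (f out))
#4 stroke→I3  (I3 integral (f out))
#3 stroke→J1  (only one effort-in slot at J1)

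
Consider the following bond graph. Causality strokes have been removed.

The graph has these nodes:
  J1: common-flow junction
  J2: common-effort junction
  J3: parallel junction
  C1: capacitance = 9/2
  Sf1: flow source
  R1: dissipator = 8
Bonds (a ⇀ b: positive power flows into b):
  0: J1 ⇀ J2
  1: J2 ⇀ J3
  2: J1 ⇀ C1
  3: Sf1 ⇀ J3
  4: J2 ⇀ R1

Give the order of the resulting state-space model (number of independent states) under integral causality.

1  (C1 all integral)

bond 3 →Sf1  (Sf1: flow source, stroke at near end)
bond 1 →J3  (closing 0-jn rule on J3)
bond 2 →J1  (prefer integral on C1)
bond 0 →J2  (J1 needs exactly one f-in)
bond 4 →R1  (J2 effort already set via bond 0)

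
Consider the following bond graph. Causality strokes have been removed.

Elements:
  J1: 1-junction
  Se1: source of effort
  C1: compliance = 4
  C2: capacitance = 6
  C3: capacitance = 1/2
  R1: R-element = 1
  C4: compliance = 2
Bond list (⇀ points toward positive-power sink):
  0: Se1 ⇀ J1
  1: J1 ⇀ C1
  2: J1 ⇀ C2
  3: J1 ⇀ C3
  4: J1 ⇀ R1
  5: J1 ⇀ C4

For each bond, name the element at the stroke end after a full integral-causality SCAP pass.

β0 |J1
β1 |J1
β2 |J1
β3 |J1
β4 |R1
β5 |J1

b0 stroke at J1  (Se1 (Se) sets effort on bond)
b1 stroke at J1  (C1 integral (e out))
b2 stroke at J1  (C2 integral (e out))
b3 stroke at J1  (C3 integral (e out))
b5 stroke at J1  (prefer integral on C4)
b4 stroke at R1  (only one flow-in slot at J1)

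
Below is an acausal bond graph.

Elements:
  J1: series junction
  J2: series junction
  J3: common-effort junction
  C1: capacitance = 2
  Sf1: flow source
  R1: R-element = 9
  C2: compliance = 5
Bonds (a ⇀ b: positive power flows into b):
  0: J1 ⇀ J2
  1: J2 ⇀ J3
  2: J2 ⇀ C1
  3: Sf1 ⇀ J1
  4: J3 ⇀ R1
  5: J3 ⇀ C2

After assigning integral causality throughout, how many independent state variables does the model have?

2  (C1, C2 all integral)

#3 stroke→Sf1  (Sf1 fixes flow; stroke at Sf1)
#0 stroke→J1  (J1 flow already set via bond 3)
#1 stroke→J2  (1-jn J2 has f-setter on 0)
#2 stroke→J2  (J2: bond 0 brought flow, rest push out)
#5 stroke→J3  (C2 integral (e out))
#4 stroke→R1  (J3: bond 5 brought effort, rest push out)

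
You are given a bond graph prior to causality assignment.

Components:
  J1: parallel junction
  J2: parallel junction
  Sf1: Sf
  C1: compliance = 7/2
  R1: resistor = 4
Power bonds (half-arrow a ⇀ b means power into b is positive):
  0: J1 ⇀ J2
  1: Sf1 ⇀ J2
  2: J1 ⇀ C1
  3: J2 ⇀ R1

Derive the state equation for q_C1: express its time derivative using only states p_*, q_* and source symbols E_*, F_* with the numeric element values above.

b1 |Sf1  (Sf1: flow source, stroke at near end)
b2 |J1  (C1 outputs effort q/C1)
b0 |J2  (J1: bond 2 brought effort, rest push out)
b3 |R1  (J2: bond 0 brought effort, rest push out)

dq_C1/dt = F_Sf1 - q_C1/14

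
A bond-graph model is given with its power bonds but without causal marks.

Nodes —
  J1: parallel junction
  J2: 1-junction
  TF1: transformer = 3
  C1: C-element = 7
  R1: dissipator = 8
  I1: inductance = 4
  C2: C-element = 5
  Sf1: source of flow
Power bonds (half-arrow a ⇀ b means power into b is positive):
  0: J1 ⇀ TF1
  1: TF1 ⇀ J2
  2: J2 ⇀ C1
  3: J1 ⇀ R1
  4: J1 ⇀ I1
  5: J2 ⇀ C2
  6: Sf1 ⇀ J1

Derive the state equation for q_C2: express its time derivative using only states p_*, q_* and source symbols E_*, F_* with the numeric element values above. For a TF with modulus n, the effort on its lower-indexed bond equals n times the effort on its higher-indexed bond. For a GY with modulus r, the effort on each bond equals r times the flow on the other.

β6 stroke→Sf1  (Sf1 (Sf) sets flow on bond)
β2 stroke→J2  (C1 outputs effort q/C1)
β4 stroke→I1  (I1 outputs flow p/I1)
β5 stroke→J2  (C2: C, integral causality)
β1 stroke→TF1  (only one flow-in slot at J2)
β0 stroke→J1  (TF TF1: opposite of bond 1)
β3 stroke→R1  (common-e at J1 fixed by 0)

dq_C2/dt = 3*F_Sf1 - 3*p_I1/4 - 9*q_C1/56 - 9*q_C2/40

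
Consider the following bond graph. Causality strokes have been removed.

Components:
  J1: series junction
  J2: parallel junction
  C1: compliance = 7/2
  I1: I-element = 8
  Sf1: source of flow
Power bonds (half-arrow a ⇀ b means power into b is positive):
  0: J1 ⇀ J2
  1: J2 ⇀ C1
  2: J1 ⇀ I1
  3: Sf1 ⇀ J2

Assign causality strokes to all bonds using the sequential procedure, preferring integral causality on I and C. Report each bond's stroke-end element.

b0 |J1
b1 |J2
b2 |I1
b3 |Sf1

bond 3 |Sf1  (Sf1 fixes flow; stroke at Sf1)
bond 1 |J2  (C1 outputs effort q/C1)
bond 0 |J1  (0-jn J2 has e-setter on 1)
bond 2 |I1  (J1: last free bond brings flow in)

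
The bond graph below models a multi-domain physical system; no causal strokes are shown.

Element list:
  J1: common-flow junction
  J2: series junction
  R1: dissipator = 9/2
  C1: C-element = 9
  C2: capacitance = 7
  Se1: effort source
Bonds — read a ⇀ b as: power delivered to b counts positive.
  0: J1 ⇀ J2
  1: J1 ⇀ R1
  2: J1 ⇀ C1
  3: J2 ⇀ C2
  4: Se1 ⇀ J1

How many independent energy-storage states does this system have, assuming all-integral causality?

bond 4 |J1  (Se1 (Se) sets effort on bond)
bond 2 |J1  (C1 outputs effort q/C1)
bond 3 |J2  (C2 integral (e out))
bond 0 |J1  (J2 needs exactly one f-in)
bond 1 |R1  (J1: last free bond brings flow in)

2  (C1, C2 all integral)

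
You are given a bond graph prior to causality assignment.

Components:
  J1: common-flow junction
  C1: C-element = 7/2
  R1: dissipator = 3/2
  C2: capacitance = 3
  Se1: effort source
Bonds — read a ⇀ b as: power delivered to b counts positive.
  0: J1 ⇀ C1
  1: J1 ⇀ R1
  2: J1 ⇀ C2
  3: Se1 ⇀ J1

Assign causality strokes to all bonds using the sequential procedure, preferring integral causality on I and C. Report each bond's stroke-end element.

bond 3 stroke→J1  (Se1 fixes effort; stroke away)
bond 0 stroke→J1  (C1 outputs effort q/C1)
bond 2 stroke→J1  (C2 integral (e out))
bond 1 stroke→R1  (J1: last free bond brings flow in)

b0 →J1
b1 →R1
b2 →J1
b3 →J1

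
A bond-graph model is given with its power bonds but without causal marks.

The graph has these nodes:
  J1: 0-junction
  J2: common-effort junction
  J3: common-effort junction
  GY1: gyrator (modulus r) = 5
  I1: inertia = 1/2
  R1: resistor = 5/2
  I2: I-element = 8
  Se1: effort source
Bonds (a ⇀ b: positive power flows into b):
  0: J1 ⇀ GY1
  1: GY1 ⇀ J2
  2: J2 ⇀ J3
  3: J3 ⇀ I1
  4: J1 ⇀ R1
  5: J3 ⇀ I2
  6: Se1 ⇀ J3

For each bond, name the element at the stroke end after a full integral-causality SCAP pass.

#0 stroke→GY1
#1 stroke→GY1
#2 stroke→J2
#3 stroke→I1
#4 stroke→J1
#5 stroke→I2
#6 stroke→J3

β6 |J3  (source Se1 imposes e)
β2 |J2  (J3: bond 6 brought effort, rest push out)
β3 |I1  (J3: bond 6 brought effort, rest push out)
β5 |I2  (common-e at J3 fixed by 6)
β1 |GY1  (0-jn J2 has e-setter on 2)
β0 |GY1  (GY1 both-in/both-out from 1)
β4 |J1  (closing 0-jn rule on J1)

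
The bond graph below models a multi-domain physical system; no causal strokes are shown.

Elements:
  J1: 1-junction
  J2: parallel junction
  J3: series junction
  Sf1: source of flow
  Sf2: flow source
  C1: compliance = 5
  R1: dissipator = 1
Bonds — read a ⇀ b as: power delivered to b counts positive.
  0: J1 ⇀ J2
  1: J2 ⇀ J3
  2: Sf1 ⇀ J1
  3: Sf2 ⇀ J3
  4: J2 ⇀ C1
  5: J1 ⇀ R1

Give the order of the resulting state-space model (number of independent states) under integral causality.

1  (C1 all integral)

bond 2 stroke→Sf1  (Sf1 (Sf) sets flow on bond)
bond 3 stroke→Sf2  (Sf2 fixes flow; stroke at Sf2)
bond 0 stroke→J1  (J1: bond 2 brought flow, rest push out)
bond 5 stroke→J1  (J1: bond 2 brought flow, rest push out)
bond 1 stroke→J3  (J3 flow already set via bond 3)
bond 4 stroke→J2  (only one effort-in slot at J2)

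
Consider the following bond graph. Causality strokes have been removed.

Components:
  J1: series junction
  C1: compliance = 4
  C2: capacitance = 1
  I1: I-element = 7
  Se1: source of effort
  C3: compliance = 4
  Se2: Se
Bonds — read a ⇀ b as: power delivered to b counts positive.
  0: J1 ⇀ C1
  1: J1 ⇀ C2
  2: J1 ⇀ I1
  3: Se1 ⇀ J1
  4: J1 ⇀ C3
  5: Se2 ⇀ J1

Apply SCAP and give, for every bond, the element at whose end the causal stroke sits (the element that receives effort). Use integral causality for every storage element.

β0 stroke→J1
β1 stroke→J1
β2 stroke→I1
β3 stroke→J1
β4 stroke→J1
β5 stroke→J1

β3 →J1  (Se1 fixes effort; stroke away)
β5 →J1  (Se2: effort source, stroke at far end)
β0 →J1  (C1 integral (e out))
β1 →J1  (C2 outputs effort q/C2)
β2 →I1  (prefer integral on I1)
β4 →J1  (common-f at J1 fixed by 2)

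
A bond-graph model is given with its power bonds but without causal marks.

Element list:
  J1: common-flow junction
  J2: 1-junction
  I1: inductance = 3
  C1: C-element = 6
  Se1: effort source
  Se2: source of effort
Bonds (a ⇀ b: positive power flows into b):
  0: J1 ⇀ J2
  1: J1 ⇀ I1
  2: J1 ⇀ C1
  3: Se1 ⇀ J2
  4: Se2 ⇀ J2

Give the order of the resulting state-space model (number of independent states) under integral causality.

bond 3 →J2  (Se1 fixes effort; stroke away)
bond 4 →J2  (Se2 (Se) sets effort on bond)
bond 0 →J1  (only one flow-in slot at J2)
bond 1 →I1  (I1: I, integral causality)
bond 2 →J1  (J1 flow already set via bond 1)

2  (C1, I1 all integral)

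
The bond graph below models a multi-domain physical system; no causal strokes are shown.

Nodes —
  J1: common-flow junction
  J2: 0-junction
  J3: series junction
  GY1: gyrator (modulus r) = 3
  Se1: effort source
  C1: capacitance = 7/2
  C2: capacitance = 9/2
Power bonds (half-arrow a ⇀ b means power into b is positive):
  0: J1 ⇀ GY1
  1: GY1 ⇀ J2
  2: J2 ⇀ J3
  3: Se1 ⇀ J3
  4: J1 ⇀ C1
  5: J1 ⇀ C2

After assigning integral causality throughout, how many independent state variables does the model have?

bond 3 →J3  (Se1: effort source, stroke at far end)
bond 2 →J2  (closing 1-jn rule on J3)
bond 1 →GY1  (0-jn J2 has e-setter on 2)
bond 0 →GY1  (GY GY1: same side as bond 1)
bond 4 →J1  (J1 flow already set via bond 0)
bond 5 →J1  (J1: bond 0 brought flow, rest push out)

2  (C1, C2 all integral)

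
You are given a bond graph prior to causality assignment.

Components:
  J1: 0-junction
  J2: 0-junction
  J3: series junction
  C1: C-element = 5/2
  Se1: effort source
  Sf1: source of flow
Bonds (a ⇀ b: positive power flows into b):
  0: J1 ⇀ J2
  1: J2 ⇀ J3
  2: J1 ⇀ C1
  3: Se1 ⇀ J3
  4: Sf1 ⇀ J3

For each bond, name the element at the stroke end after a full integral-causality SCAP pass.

#0 stroke at J2
#1 stroke at J3
#2 stroke at J1
#3 stroke at J3
#4 stroke at Sf1

bond 3 →J3  (Se1: effort source, stroke at far end)
bond 4 →Sf1  (Sf1 fixes flow; stroke at Sf1)
bond 1 →J3  (J3 flow already set via bond 4)
bond 0 →J2  (J2 needs exactly one e-in)
bond 2 →J1  (only one effort-in slot at J1)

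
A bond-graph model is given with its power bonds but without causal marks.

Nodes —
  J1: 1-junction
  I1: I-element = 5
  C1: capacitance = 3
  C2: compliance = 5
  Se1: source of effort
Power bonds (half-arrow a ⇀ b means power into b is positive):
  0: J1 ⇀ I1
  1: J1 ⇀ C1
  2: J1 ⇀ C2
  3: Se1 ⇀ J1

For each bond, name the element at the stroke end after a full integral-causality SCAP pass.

bond 3 →J1  (Se1 (Se) sets effort on bond)
bond 0 →I1  (I1 integral (f out))
bond 1 →J1  (1-jn J1 has f-setter on 0)
bond 2 →J1  (common-f at J1 fixed by 0)

bond 0 stroke→I1
bond 1 stroke→J1
bond 2 stroke→J1
bond 3 stroke→J1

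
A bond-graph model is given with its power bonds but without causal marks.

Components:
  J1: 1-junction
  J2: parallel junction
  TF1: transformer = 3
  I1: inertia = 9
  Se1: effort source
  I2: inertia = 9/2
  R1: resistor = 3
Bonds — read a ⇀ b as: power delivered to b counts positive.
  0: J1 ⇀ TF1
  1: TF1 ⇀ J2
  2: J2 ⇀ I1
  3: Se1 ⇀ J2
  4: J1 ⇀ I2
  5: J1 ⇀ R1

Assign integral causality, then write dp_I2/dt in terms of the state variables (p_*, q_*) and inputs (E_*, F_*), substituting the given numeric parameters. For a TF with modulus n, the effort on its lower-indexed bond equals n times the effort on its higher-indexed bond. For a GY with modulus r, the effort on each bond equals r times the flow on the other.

dp_I2/dt = -3*E_Se1 - 2*p_I2/3

bond 3 stroke→J2  (Se1 fixes effort; stroke away)
bond 1 stroke→TF1  (J2: bond 3 brought effort, rest push out)
bond 2 stroke→I1  (0-jn J2 has e-setter on 3)
bond 0 stroke→J1  (TF TF1: opposite of bond 1)
bond 4 stroke→I2  (I2: I, integral causality)
bond 5 stroke→J1  (J1 flow already set via bond 4)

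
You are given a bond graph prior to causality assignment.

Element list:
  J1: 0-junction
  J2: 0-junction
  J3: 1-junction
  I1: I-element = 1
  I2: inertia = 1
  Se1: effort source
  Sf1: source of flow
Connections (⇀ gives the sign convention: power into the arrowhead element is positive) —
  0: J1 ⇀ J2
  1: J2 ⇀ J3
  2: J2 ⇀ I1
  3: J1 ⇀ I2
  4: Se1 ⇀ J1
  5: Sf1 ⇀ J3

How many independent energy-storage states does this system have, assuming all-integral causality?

b4 stroke→J1  (Se1: effort source, stroke at far end)
b5 stroke→Sf1  (Sf1 fixes flow; stroke at Sf1)
b0 stroke→J2  (common-e at J1 fixed by 4)
b3 stroke→I2  (J1: bond 4 brought effort, rest push out)
b1 stroke→J3  (0-jn J2 has e-setter on 0)
b2 stroke→I1  (J2: bond 0 brought effort, rest push out)

2  (I1, I2 all integral)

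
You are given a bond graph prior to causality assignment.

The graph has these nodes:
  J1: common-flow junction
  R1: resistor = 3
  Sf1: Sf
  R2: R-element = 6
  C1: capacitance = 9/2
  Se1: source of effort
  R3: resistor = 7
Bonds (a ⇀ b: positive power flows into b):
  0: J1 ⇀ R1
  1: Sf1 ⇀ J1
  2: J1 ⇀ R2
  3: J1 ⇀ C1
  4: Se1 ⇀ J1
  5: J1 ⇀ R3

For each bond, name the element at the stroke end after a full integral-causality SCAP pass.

bond 0 →J1
bond 1 →Sf1
bond 2 →J1
bond 3 →J1
bond 4 →J1
bond 5 →J1

b1 |Sf1  (Sf1 fixes flow; stroke at Sf1)
b4 |J1  (Se1 (Se) sets effort on bond)
b0 |J1  (1-jn J1 has f-setter on 1)
b2 |J1  (J1 flow already set via bond 1)
b3 |J1  (J1 flow already set via bond 1)
b5 |J1  (1-jn J1 has f-setter on 1)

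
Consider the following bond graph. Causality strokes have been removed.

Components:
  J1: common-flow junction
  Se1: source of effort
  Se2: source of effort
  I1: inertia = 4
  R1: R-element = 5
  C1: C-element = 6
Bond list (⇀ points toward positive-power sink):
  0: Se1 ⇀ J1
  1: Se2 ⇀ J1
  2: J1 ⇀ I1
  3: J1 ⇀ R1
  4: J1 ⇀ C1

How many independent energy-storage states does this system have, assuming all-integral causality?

b0 stroke at J1  (source Se1 imposes e)
b1 stroke at J1  (Se2: effort source, stroke at far end)
b2 stroke at I1  (I1: I, integral causality)
b3 stroke at J1  (J1: bond 2 brought flow, rest push out)
b4 stroke at J1  (J1 flow already set via bond 2)

2  (C1, I1 all integral)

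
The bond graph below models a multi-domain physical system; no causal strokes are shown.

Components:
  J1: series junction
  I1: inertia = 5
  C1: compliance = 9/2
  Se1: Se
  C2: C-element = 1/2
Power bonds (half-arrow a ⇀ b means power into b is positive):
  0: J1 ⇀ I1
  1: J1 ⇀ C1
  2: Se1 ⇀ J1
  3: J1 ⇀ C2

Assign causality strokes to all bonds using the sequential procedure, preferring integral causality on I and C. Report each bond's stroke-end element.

b2 stroke at J1  (Se1: effort source, stroke at far end)
b0 stroke at I1  (prefer integral on I1)
b1 stroke at J1  (J1: bond 0 brought flow, rest push out)
b3 stroke at J1  (1-jn J1 has f-setter on 0)

bond 0 |I1
bond 1 |J1
bond 2 |J1
bond 3 |J1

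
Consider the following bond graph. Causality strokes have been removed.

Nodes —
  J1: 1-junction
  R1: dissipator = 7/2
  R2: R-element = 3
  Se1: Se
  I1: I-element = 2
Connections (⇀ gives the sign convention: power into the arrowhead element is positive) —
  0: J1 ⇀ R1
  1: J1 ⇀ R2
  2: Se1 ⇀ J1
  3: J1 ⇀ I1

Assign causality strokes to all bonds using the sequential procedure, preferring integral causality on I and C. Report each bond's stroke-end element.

#0 →J1
#1 →J1
#2 →J1
#3 →I1

bond 2 stroke at J1  (source Se1 imposes e)
bond 3 stroke at I1  (prefer integral on I1)
bond 0 stroke at J1  (J1: bond 3 brought flow, rest push out)
bond 1 stroke at J1  (1-jn J1 has f-setter on 3)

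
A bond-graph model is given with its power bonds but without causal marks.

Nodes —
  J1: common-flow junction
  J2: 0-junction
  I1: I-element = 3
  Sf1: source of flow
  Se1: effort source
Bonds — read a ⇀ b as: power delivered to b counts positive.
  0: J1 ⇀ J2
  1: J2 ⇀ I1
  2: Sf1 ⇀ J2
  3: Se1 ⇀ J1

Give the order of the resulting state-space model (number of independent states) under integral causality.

bond 2 |Sf1  (Sf1 fixes flow; stroke at Sf1)
bond 3 |J1  (Se1 (Se) sets effort on bond)
bond 0 |J2  (closing 1-jn rule on J1)
bond 1 |I1  (0-jn J2 has e-setter on 0)

1  (I1 all integral)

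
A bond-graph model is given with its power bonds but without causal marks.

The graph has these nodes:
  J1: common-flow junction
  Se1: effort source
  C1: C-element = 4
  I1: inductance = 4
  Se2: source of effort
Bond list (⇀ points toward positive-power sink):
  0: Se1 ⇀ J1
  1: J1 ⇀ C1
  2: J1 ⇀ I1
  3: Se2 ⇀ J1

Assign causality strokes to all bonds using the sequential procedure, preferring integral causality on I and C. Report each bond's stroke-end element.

β0 stroke→J1  (Se1 (Se) sets effort on bond)
β3 stroke→J1  (Se2 fixes effort; stroke away)
β1 stroke→J1  (C1 integral (e out))
β2 stroke→I1  (J1 needs exactly one f-in)

b0 →J1
b1 →J1
b2 →I1
b3 →J1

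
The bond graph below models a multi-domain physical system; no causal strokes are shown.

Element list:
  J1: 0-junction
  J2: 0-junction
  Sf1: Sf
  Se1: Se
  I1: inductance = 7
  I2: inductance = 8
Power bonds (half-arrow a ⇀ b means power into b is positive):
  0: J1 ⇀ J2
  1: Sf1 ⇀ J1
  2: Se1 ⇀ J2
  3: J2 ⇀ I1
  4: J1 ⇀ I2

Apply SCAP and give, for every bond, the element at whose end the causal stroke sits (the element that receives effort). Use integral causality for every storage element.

#0 |J1
#1 |Sf1
#2 |J2
#3 |I1
#4 |I2

#1 |Sf1  (source Sf1 imposes f)
#2 |J2  (Se1: effort source, stroke at far end)
#0 |J1  (J2: bond 2 brought effort, rest push out)
#3 |I1  (common-e at J2 fixed by 2)
#4 |I2  (J1 effort already set via bond 0)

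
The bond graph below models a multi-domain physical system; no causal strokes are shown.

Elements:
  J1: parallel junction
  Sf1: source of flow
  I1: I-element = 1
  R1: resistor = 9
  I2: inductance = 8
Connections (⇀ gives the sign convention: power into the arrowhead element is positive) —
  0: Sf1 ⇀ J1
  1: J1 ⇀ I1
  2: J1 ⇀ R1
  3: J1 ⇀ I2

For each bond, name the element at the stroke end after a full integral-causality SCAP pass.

#0 stroke→Sf1
#1 stroke→I1
#2 stroke→J1
#3 stroke→I2

bond 0 |Sf1  (Sf1 (Sf) sets flow on bond)
bond 1 |I1  (prefer integral on I1)
bond 3 |I2  (I2: I, integral causality)
bond 2 |J1  (only one effort-in slot at J1)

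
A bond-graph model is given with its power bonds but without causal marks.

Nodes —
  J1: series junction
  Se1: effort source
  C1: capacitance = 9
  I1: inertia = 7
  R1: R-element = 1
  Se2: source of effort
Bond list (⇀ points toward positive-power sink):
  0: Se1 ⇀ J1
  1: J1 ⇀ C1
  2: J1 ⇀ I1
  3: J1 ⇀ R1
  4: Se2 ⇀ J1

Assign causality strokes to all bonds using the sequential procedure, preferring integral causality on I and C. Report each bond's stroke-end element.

β0 →J1  (source Se1 imposes e)
β4 →J1  (Se2: effort source, stroke at far end)
β1 →J1  (C1: C, integral causality)
β2 →I1  (I1: I, integral causality)
β3 →J1  (J1: bond 2 brought flow, rest push out)

b0 |J1
b1 |J1
b2 |I1
b3 |J1
b4 |J1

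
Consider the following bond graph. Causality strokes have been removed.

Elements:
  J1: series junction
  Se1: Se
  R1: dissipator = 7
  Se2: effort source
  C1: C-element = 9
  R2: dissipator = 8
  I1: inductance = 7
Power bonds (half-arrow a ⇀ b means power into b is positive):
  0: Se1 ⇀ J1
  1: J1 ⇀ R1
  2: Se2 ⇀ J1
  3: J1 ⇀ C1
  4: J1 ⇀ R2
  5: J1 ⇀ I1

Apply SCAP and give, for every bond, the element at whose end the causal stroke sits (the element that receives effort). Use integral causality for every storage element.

β0 stroke at J1
β1 stroke at J1
β2 stroke at J1
β3 stroke at J1
β4 stroke at J1
β5 stroke at I1

#0 |J1  (Se1: effort source, stroke at far end)
#2 |J1  (Se2: effort source, stroke at far end)
#3 |J1  (C1 outputs effort q/C1)
#5 |I1  (prefer integral on I1)
#1 |J1  (J1: bond 5 brought flow, rest push out)
#4 |J1  (J1 flow already set via bond 5)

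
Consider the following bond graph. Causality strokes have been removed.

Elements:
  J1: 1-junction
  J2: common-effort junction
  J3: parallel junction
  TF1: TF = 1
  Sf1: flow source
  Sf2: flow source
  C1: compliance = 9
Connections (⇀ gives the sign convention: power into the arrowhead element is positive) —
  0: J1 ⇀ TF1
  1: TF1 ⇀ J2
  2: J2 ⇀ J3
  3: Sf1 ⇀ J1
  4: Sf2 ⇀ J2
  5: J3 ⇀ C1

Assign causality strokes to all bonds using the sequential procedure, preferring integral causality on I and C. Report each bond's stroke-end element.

bond 0 →J1
bond 1 →TF1
bond 2 →J2
bond 3 →Sf1
bond 4 →Sf2
bond 5 →J3

bond 3 →Sf1  (Sf1 (Sf) sets flow on bond)
bond 4 →Sf2  (Sf2: flow source, stroke at near end)
bond 0 →J1  (1-jn J1 has f-setter on 3)
bond 1 →TF1  (TF1 one-in-one-out from 0)
bond 2 →J2  (J2 needs exactly one e-in)
bond 5 →J3  (closing 0-jn rule on J3)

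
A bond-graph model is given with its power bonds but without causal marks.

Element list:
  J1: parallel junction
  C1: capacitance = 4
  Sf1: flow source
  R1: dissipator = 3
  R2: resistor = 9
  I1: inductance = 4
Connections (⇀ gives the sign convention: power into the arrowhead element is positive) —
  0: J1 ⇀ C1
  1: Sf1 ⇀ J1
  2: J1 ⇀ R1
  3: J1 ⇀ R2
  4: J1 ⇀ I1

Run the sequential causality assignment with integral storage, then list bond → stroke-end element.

β0 stroke at J1
β1 stroke at Sf1
β2 stroke at R1
β3 stroke at R2
β4 stroke at I1

#1 →Sf1  (source Sf1 imposes f)
#0 →J1  (C1: C, integral causality)
#2 →R1  (J1 effort already set via bond 0)
#3 →R2  (J1: bond 0 brought effort, rest push out)
#4 →I1  (J1: bond 0 brought effort, rest push out)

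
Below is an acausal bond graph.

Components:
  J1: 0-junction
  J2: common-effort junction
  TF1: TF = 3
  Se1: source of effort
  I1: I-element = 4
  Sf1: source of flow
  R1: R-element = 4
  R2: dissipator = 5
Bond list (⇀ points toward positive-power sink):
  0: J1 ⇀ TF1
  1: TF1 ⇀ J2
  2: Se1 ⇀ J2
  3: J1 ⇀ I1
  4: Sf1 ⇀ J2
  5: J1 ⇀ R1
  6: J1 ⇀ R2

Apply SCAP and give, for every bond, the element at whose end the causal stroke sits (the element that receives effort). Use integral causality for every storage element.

β2 stroke→J2  (source Se1 imposes e)
β4 stroke→Sf1  (source Sf1 imposes f)
β1 stroke→TF1  (0-jn J2 has e-setter on 2)
β0 stroke→J1  (TF1 one-in-one-out from 1)
β3 stroke→I1  (common-e at J1 fixed by 0)
β5 stroke→R1  (0-jn J1 has e-setter on 0)
β6 stroke→R2  (common-e at J1 fixed by 0)

b0 →J1
b1 →TF1
b2 →J2
b3 →I1
b4 →Sf1
b5 →R1
b6 →R2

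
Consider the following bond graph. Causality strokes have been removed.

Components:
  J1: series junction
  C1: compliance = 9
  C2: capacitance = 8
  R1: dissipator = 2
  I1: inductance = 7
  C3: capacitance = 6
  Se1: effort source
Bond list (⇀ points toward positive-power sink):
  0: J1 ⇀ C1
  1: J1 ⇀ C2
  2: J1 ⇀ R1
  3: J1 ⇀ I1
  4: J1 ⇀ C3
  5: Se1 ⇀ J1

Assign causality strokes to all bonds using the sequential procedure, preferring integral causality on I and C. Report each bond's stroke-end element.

β5 |J1  (Se1: effort source, stroke at far end)
β0 |J1  (prefer integral on C1)
β1 |J1  (C2 outputs effort q/C2)
β3 |I1  (I1 outputs flow p/I1)
β2 |J1  (J1 flow already set via bond 3)
β4 |J1  (J1 flow already set via bond 3)

β0 stroke→J1
β1 stroke→J1
β2 stroke→J1
β3 stroke→I1
β4 stroke→J1
β5 stroke→J1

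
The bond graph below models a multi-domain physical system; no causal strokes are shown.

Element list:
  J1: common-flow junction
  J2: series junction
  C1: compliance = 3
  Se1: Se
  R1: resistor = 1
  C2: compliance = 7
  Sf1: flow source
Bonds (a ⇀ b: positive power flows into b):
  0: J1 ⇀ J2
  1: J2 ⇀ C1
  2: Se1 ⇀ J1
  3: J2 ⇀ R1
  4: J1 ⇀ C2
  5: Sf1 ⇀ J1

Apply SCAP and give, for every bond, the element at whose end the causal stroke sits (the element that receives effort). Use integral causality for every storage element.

β2 stroke→J1  (Se1: effort source, stroke at far end)
β5 stroke→Sf1  (source Sf1 imposes f)
β0 stroke→J1  (common-f at J1 fixed by 5)
β4 stroke→J1  (common-f at J1 fixed by 5)
β1 stroke→J2  (1-jn J2 has f-setter on 0)
β3 stroke→J2  (1-jn J2 has f-setter on 0)

b0 stroke→J1
b1 stroke→J2
b2 stroke→J1
b3 stroke→J2
b4 stroke→J1
b5 stroke→Sf1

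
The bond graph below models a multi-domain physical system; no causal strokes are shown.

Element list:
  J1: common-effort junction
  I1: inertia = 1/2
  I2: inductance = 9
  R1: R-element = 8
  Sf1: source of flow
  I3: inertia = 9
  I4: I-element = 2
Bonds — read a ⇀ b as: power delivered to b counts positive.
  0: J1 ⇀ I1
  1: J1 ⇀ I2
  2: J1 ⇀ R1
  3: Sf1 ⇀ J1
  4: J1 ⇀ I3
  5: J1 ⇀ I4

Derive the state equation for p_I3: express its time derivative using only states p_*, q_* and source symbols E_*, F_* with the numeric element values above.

bond 3 →Sf1  (Sf1 fixes flow; stroke at Sf1)
bond 0 →I1  (I1: I, integral causality)
bond 1 →I2  (prefer integral on I2)
bond 4 →I3  (prefer integral on I3)
bond 5 →I4  (I4 outputs flow p/I4)
bond 2 →J1  (J1: last free bond brings effort in)

dp_I3/dt = 8*F_Sf1 - 16*p_I1 - 8*p_I2/9 - 8*p_I3/9 - 4*p_I4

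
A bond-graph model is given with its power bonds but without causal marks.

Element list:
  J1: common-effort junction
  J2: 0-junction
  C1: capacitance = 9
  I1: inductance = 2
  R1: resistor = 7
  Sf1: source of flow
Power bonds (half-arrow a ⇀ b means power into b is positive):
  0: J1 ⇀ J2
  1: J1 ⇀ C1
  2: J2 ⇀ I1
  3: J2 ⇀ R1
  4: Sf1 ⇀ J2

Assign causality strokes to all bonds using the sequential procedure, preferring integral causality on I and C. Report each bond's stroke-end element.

#0 →J2
#1 →J1
#2 →I1
#3 →R1
#4 →Sf1

#4 →Sf1  (Sf1: flow source, stroke at near end)
#1 →J1  (prefer integral on C1)
#0 →J2  (common-e at J1 fixed by 1)
#2 →I1  (J2: bond 0 brought effort, rest push out)
#3 →R1  (J2 effort already set via bond 0)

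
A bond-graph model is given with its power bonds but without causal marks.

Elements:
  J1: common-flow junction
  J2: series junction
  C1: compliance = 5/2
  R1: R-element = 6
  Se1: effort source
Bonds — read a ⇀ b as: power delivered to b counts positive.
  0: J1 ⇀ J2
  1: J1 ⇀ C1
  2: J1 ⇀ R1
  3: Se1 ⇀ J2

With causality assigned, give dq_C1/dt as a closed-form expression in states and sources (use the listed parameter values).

dq_C1/dt = E_Se1/6 - q_C1/15

bond 3 stroke→J2  (source Se1 imposes e)
bond 0 stroke→J1  (J2 needs exactly one f-in)
bond 1 stroke→J1  (C1 integral (e out))
bond 2 stroke→R1  (only one flow-in slot at J1)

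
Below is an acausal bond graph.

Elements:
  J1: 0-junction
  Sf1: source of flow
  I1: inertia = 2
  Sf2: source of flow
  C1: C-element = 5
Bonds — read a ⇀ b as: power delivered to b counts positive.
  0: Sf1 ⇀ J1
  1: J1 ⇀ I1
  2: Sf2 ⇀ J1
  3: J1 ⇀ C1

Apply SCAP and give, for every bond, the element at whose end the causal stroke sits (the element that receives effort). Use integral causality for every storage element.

β0 stroke at Sf1  (source Sf1 imposes f)
β2 stroke at Sf2  (source Sf2 imposes f)
β1 stroke at I1  (I1 outputs flow p/I1)
β3 stroke at J1  (J1 needs exactly one e-in)

#0 stroke→Sf1
#1 stroke→I1
#2 stroke→Sf2
#3 stroke→J1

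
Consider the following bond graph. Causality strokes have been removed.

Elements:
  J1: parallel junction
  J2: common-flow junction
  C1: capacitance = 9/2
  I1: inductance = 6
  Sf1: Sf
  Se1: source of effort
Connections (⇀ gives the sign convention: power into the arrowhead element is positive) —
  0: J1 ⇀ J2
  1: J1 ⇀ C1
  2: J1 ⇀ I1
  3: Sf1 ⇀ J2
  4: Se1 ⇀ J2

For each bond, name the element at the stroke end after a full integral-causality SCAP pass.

β0 →J2
β1 →J1
β2 →I1
β3 →Sf1
β4 →J2

b3 |Sf1  (source Sf1 imposes f)
b4 |J2  (source Se1 imposes e)
b0 |J2  (J2 flow already set via bond 3)
b1 |J1  (C1 outputs effort q/C1)
b2 |I1  (common-e at J1 fixed by 1)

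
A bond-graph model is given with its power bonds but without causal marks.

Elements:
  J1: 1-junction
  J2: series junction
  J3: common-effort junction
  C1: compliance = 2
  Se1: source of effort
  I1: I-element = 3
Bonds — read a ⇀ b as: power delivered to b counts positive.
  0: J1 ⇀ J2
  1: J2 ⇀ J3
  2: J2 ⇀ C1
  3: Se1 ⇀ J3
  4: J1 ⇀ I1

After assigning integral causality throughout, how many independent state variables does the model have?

#3 stroke→J3  (Se1 (Se) sets effort on bond)
#1 stroke→J2  (J3: bond 3 brought effort, rest push out)
#2 stroke→J2  (C1: C, integral causality)
#0 stroke→J1  (only one flow-in slot at J2)
#4 stroke→I1  (J1 needs exactly one f-in)

2  (C1, I1 all integral)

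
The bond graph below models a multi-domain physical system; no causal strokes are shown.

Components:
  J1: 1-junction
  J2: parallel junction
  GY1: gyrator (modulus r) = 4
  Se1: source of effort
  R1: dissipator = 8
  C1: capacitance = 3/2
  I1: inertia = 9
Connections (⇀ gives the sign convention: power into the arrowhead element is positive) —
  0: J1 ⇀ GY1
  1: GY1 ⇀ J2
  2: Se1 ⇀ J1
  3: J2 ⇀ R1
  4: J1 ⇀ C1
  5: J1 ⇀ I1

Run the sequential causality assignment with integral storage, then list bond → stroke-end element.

bond 2 stroke→J1  (source Se1 imposes e)
bond 4 stroke→J1  (prefer integral on C1)
bond 5 stroke→I1  (I1 outputs flow p/I1)
bond 0 stroke→J1  (J1 flow already set via bond 5)
bond 1 stroke→J2  (GY1: gyrator matches bond 0)
bond 3 stroke→R1  (common-e at J2 fixed by 1)

β0 |J1
β1 |J2
β2 |J1
β3 |R1
β4 |J1
β5 |I1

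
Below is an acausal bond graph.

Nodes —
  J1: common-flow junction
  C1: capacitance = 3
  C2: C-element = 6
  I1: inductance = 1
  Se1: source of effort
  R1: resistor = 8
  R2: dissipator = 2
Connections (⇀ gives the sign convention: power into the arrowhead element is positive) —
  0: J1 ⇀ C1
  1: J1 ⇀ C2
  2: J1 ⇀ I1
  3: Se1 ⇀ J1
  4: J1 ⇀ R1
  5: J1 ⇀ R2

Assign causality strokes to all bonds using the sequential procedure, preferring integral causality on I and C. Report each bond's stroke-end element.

#3 →J1  (Se1 (Se) sets effort on bond)
#0 →J1  (C1 integral (e out))
#1 →J1  (C2 integral (e out))
#2 →I1  (I1 outputs flow p/I1)
#4 →J1  (J1: bond 2 brought flow, rest push out)
#5 →J1  (J1 flow already set via bond 2)

bond 0 |J1
bond 1 |J1
bond 2 |I1
bond 3 |J1
bond 4 |J1
bond 5 |J1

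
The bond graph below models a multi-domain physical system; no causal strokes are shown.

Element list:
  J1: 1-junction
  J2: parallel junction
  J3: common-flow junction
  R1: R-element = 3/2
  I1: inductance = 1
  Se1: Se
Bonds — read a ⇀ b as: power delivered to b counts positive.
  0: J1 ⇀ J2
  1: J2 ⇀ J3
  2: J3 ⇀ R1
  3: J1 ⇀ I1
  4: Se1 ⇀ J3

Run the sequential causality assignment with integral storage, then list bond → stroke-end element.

bond 4 stroke at J3  (source Se1 imposes e)
bond 3 stroke at I1  (I1 outputs flow p/I1)
bond 0 stroke at J1  (common-f at J1 fixed by 3)
bond 1 stroke at J2  (J2: last free bond brings effort in)
bond 2 stroke at J3  (J3 flow already set via bond 1)

#0 →J1
#1 →J2
#2 →J3
#3 →I1
#4 →J3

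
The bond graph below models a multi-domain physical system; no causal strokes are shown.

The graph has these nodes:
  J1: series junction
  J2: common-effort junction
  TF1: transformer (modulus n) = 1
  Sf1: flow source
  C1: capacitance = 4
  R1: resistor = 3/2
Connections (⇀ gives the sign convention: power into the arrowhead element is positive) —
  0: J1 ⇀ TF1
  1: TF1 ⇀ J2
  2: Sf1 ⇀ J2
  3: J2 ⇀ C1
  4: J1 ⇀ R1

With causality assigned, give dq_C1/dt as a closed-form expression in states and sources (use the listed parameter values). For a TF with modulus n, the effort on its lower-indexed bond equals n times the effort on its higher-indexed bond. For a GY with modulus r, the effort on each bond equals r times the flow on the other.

β2 →Sf1  (Sf1 (Sf) sets flow on bond)
β3 →J2  (C1 integral (e out))
β1 →TF1  (common-e at J2 fixed by 3)
β0 →J1  (TF TF1: opposite of bond 1)
β4 →R1  (only one flow-in slot at J1)

dq_C1/dt = F_Sf1 - q_C1/6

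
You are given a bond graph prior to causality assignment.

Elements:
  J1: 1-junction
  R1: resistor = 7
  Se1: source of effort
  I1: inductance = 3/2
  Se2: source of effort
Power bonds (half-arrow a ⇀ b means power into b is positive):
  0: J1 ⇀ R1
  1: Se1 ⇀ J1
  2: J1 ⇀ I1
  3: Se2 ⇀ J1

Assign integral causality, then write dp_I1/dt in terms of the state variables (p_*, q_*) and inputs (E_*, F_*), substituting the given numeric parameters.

dp_I1/dt = E_Se1 + E_Se2 - 14*p_I1/3

bond 1 stroke→J1  (Se1 (Se) sets effort on bond)
bond 3 stroke→J1  (Se2 (Se) sets effort on bond)
bond 2 stroke→I1  (I1: I, integral causality)
bond 0 stroke→J1  (J1: bond 2 brought flow, rest push out)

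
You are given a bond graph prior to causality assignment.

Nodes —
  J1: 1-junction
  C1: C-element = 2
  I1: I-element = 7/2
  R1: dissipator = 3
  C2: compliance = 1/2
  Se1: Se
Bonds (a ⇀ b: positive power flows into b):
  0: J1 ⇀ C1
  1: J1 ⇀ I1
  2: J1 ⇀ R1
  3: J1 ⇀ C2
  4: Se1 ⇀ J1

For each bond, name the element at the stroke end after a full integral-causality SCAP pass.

β0 stroke→J1
β1 stroke→I1
β2 stroke→J1
β3 stroke→J1
β4 stroke→J1

bond 4 stroke at J1  (Se1 (Se) sets effort on bond)
bond 0 stroke at J1  (C1 outputs effort q/C1)
bond 1 stroke at I1  (I1 outputs flow p/I1)
bond 2 stroke at J1  (J1: bond 1 brought flow, rest push out)
bond 3 stroke at J1  (common-f at J1 fixed by 1)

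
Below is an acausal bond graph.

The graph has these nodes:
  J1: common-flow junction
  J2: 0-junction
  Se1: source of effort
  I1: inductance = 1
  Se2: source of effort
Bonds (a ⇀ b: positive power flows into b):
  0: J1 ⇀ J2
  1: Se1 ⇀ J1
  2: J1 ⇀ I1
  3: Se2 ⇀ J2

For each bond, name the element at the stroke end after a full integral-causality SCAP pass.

b1 stroke at J1  (Se1 fixes effort; stroke away)
b3 stroke at J2  (source Se2 imposes e)
b0 stroke at J1  (0-jn J2 has e-setter on 3)
b2 stroke at I1  (only one flow-in slot at J1)

b0 stroke at J1
b1 stroke at J1
b2 stroke at I1
b3 stroke at J2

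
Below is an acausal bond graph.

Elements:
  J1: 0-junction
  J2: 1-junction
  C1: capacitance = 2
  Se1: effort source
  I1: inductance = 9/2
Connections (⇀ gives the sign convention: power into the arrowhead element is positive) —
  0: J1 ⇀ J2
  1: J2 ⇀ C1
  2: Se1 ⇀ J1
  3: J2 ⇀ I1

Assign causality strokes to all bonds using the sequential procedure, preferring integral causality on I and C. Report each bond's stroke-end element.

b0 |J2
b1 |J2
b2 |J1
b3 |I1

bond 2 |J1  (source Se1 imposes e)
bond 0 |J2  (J1 effort already set via bond 2)
bond 1 |J2  (prefer integral on C1)
bond 3 |I1  (J2: last free bond brings flow in)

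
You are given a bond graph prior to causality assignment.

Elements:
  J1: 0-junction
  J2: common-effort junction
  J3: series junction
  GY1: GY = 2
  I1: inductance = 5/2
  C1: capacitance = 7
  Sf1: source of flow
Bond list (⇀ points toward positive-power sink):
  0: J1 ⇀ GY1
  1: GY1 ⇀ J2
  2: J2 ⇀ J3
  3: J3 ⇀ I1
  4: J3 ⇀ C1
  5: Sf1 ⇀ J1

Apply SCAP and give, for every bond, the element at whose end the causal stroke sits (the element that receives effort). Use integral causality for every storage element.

β0 stroke at J1
β1 stroke at J2
β2 stroke at J3
β3 stroke at I1
β4 stroke at J3
β5 stroke at Sf1

b5 |Sf1  (Sf1 fixes flow; stroke at Sf1)
b0 |J1  (only one effort-in slot at J1)
b1 |J2  (GY1: gyrator matches bond 0)
b2 |J3  (0-jn J2 has e-setter on 1)
b3 |I1  (prefer integral on I1)
b4 |J3  (common-f at J3 fixed by 3)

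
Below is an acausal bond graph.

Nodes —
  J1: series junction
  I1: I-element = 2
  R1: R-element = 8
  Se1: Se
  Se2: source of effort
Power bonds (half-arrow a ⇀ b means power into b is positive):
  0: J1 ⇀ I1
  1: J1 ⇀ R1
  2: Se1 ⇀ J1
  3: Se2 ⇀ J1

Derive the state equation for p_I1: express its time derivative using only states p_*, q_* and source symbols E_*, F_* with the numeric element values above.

β2 →J1  (Se1 (Se) sets effort on bond)
β3 →J1  (Se2: effort source, stroke at far end)
β0 →I1  (prefer integral on I1)
β1 →J1  (J1 flow already set via bond 0)

dp_I1/dt = E_Se1 + E_Se2 - 4*p_I1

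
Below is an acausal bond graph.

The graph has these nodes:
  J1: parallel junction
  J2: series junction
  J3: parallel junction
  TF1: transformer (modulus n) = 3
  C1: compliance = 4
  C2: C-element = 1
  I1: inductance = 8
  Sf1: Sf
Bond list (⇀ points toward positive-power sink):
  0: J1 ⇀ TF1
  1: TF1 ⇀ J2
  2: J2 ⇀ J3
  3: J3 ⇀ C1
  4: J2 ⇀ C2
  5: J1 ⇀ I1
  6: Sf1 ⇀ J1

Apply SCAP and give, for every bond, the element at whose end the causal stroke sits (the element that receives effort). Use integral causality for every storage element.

b0 |J1
b1 |TF1
b2 |J2
b3 |J3
b4 |J2
b5 |I1
b6 |Sf1

b6 stroke→Sf1  (Sf1 (Sf) sets flow on bond)
b3 stroke→J3  (C1 integral (e out))
b2 stroke→J2  (0-jn J3 has e-setter on 3)
b4 stroke→J2  (C2 integral (e out))
b1 stroke→TF1  (J2: last free bond brings flow in)
b0 stroke→J1  (through TF1, causality passes straight; one stroke at TF1)
b5 stroke→I1  (J1: bond 0 brought effort, rest push out)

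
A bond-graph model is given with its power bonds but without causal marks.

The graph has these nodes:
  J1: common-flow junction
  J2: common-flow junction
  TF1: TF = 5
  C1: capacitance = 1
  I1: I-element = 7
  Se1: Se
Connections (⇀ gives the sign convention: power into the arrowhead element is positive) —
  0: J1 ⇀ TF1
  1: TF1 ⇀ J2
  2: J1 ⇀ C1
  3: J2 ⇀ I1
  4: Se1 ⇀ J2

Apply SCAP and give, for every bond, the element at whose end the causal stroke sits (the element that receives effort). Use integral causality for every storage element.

b4 |J2  (Se1 fixes effort; stroke away)
b2 |J1  (C1: C, integral causality)
b0 |TF1  (J1: last free bond brings flow in)
b1 |J2  (through TF1, causality passes straight; one stroke at TF1)
b3 |I1  (closing 1-jn rule on J2)

b0 |TF1
b1 |J2
b2 |J1
b3 |I1
b4 |J2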